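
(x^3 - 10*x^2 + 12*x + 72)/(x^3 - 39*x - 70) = (x^2 - 12*x + 36)/(x^2 - 2*x - 35)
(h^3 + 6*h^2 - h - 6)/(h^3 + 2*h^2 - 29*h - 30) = (h - 1)/(h - 5)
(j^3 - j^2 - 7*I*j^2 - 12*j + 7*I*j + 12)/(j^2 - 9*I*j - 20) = (j^2 - j*(1 + 3*I) + 3*I)/(j - 5*I)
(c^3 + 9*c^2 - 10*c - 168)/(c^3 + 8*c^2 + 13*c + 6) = (c^2 + 3*c - 28)/(c^2 + 2*c + 1)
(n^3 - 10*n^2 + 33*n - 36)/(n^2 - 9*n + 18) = (n^2 - 7*n + 12)/(n - 6)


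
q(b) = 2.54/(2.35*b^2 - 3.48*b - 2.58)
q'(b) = 2.54*(3.48 - 4.7*b)/(2.35*b^2 - 3.48*b - 2.58)^2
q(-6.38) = 0.02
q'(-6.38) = 0.01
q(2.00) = -18.14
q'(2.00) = -767.18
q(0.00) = -0.98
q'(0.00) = 1.33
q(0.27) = -0.76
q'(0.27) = 0.50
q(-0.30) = -1.92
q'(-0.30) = 7.08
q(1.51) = -1.03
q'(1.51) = -1.50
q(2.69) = 0.50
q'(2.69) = -0.91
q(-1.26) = 0.46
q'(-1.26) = 0.78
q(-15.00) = 0.00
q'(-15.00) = 0.00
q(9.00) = 0.02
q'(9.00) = -0.00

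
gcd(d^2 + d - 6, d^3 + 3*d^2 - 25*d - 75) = d + 3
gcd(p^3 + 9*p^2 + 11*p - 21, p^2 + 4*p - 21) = p + 7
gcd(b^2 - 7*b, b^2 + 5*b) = b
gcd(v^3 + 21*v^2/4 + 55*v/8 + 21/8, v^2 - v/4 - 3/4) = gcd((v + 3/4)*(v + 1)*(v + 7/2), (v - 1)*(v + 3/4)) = v + 3/4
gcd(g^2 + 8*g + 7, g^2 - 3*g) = 1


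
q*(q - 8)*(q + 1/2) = q^3 - 15*q^2/2 - 4*q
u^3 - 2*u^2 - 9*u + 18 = (u - 3)*(u - 2)*(u + 3)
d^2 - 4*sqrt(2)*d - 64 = (d - 8*sqrt(2))*(d + 4*sqrt(2))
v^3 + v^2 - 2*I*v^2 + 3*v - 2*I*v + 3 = (v + 1)*(v - 3*I)*(v + I)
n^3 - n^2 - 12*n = n*(n - 4)*(n + 3)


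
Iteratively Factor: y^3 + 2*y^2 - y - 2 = (y + 1)*(y^2 + y - 2) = (y - 1)*(y + 1)*(y + 2)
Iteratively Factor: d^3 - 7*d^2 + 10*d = (d)*(d^2 - 7*d + 10) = d*(d - 2)*(d - 5)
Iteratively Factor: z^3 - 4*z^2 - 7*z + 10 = (z - 5)*(z^2 + z - 2) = (z - 5)*(z + 2)*(z - 1)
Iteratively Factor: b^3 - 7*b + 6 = (b - 1)*(b^2 + b - 6) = (b - 2)*(b - 1)*(b + 3)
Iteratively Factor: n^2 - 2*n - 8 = (n - 4)*(n + 2)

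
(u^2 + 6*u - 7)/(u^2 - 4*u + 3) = (u + 7)/(u - 3)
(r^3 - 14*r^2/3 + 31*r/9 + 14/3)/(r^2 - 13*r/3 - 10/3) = (r^2 - 16*r/3 + 7)/(r - 5)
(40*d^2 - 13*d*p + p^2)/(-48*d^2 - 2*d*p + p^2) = (-5*d + p)/(6*d + p)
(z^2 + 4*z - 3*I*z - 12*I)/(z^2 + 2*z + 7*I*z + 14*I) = (z^2 + z*(4 - 3*I) - 12*I)/(z^2 + z*(2 + 7*I) + 14*I)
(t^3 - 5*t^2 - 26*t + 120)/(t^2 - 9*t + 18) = (t^2 + t - 20)/(t - 3)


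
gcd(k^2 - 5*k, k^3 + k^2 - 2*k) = k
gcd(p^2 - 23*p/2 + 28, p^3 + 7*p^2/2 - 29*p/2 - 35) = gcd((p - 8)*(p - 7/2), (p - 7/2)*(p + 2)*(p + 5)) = p - 7/2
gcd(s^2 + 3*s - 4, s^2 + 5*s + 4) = s + 4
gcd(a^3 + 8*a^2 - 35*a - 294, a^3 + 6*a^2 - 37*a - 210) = a^2 + a - 42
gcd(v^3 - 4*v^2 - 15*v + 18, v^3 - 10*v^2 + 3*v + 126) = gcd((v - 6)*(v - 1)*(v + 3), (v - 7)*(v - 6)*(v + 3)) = v^2 - 3*v - 18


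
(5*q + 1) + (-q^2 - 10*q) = -q^2 - 5*q + 1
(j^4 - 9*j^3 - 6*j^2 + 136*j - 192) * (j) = j^5 - 9*j^4 - 6*j^3 + 136*j^2 - 192*j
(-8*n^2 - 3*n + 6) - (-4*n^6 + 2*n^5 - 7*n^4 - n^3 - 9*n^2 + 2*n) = 4*n^6 - 2*n^5 + 7*n^4 + n^3 + n^2 - 5*n + 6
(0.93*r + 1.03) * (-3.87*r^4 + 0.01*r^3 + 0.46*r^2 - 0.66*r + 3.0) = -3.5991*r^5 - 3.9768*r^4 + 0.4381*r^3 - 0.14*r^2 + 2.1102*r + 3.09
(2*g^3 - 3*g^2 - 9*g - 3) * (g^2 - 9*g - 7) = 2*g^5 - 21*g^4 + 4*g^3 + 99*g^2 + 90*g + 21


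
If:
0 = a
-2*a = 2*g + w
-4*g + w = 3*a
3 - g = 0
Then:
No Solution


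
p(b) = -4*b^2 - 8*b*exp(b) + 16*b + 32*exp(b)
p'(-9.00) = 88.01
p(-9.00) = -467.99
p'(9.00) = -389004.03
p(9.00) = -324303.36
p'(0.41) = 43.94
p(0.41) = 49.16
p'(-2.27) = 38.52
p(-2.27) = -51.75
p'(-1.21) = 35.72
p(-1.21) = -12.79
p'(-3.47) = 45.37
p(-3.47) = -101.82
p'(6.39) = -16194.75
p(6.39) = -11453.87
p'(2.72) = 28.24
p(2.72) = 169.37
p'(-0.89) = 35.90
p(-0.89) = -1.34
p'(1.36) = 56.24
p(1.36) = 96.65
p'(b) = -8*b*exp(b) - 8*b + 24*exp(b) + 16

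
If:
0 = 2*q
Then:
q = 0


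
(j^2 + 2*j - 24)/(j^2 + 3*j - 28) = (j + 6)/(j + 7)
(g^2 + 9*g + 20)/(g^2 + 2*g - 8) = (g + 5)/(g - 2)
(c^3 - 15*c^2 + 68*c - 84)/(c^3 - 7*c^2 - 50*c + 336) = (c^2 - 9*c + 14)/(c^2 - c - 56)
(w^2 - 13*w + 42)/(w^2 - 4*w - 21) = (w - 6)/(w + 3)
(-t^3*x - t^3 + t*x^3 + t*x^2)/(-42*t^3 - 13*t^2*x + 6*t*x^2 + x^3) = t*(t^2*x + t^2 - x^3 - x^2)/(42*t^3 + 13*t^2*x - 6*t*x^2 - x^3)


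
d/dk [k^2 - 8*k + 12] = 2*k - 8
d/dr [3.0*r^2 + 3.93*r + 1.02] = 6.0*r + 3.93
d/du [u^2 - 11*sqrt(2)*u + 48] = 2*u - 11*sqrt(2)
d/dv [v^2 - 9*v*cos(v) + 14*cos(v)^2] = 9*v*sin(v) + 2*v - 14*sin(2*v) - 9*cos(v)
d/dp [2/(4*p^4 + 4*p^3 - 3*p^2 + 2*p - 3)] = 4*(-8*p^3 - 6*p^2 + 3*p - 1)/(4*p^4 + 4*p^3 - 3*p^2 + 2*p - 3)^2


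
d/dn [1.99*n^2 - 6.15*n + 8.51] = 3.98*n - 6.15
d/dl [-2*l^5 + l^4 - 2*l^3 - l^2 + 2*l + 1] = -10*l^4 + 4*l^3 - 6*l^2 - 2*l + 2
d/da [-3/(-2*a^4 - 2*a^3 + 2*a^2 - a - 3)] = 3*(-8*a^3 - 6*a^2 + 4*a - 1)/(2*a^4 + 2*a^3 - 2*a^2 + a + 3)^2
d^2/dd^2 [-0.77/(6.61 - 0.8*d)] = 0.9856/(0.8*d - 6.61)^3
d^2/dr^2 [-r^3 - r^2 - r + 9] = -6*r - 2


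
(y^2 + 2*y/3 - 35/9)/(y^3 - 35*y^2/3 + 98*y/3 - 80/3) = (y + 7/3)/(y^2 - 10*y + 16)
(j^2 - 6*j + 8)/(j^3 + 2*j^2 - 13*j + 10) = (j - 4)/(j^2 + 4*j - 5)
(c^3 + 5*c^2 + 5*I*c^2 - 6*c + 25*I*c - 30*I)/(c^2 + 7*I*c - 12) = (c^3 + 5*c^2*(1 + I) + c*(-6 + 25*I) - 30*I)/(c^2 + 7*I*c - 12)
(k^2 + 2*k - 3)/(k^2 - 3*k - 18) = (k - 1)/(k - 6)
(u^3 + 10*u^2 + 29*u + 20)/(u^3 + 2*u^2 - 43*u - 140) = (u + 1)/(u - 7)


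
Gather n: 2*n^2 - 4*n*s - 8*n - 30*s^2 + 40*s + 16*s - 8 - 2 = 2*n^2 + n*(-4*s - 8) - 30*s^2 + 56*s - 10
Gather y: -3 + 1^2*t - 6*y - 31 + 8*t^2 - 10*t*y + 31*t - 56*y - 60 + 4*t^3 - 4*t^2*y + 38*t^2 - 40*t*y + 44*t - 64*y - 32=4*t^3 + 46*t^2 + 76*t + y*(-4*t^2 - 50*t - 126) - 126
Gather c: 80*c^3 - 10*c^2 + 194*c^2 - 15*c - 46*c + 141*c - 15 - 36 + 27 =80*c^3 + 184*c^2 + 80*c - 24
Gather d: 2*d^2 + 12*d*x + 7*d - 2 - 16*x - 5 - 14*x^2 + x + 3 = 2*d^2 + d*(12*x + 7) - 14*x^2 - 15*x - 4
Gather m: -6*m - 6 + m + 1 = -5*m - 5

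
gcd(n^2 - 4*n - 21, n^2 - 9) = n + 3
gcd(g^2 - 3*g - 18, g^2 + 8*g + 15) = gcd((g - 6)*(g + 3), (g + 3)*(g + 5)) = g + 3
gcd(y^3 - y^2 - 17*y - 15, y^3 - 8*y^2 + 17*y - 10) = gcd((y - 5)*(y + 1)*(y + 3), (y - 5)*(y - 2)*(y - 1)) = y - 5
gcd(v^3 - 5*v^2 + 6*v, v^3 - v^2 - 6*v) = v^2 - 3*v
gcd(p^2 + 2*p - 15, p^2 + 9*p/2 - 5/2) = p + 5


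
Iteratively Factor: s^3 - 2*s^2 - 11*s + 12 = (s - 1)*(s^2 - s - 12) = (s - 4)*(s - 1)*(s + 3)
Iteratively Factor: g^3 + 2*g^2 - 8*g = (g)*(g^2 + 2*g - 8) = g*(g - 2)*(g + 4)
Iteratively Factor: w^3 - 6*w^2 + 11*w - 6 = (w - 2)*(w^2 - 4*w + 3) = (w - 2)*(w - 1)*(w - 3)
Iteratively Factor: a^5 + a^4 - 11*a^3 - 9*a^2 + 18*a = (a + 2)*(a^4 - a^3 - 9*a^2 + 9*a) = (a - 3)*(a + 2)*(a^3 + 2*a^2 - 3*a) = (a - 3)*(a + 2)*(a + 3)*(a^2 - a) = (a - 3)*(a - 1)*(a + 2)*(a + 3)*(a)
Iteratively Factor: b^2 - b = (b - 1)*(b)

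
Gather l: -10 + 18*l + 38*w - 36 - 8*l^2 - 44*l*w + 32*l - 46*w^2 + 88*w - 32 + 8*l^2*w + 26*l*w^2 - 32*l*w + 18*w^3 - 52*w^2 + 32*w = l^2*(8*w - 8) + l*(26*w^2 - 76*w + 50) + 18*w^3 - 98*w^2 + 158*w - 78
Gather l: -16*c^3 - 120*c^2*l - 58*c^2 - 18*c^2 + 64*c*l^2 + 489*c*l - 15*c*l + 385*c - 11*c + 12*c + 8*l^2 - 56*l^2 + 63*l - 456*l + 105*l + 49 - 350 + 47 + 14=-16*c^3 - 76*c^2 + 386*c + l^2*(64*c - 48) + l*(-120*c^2 + 474*c - 288) - 240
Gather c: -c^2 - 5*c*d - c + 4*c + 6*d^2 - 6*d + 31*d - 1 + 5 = -c^2 + c*(3 - 5*d) + 6*d^2 + 25*d + 4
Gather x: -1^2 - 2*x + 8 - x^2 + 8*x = -x^2 + 6*x + 7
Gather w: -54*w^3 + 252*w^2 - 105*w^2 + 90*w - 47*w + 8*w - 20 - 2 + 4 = -54*w^3 + 147*w^2 + 51*w - 18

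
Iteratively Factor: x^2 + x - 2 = (x - 1)*(x + 2)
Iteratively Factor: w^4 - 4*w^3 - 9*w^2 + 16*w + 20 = (w + 2)*(w^3 - 6*w^2 + 3*w + 10) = (w - 2)*(w + 2)*(w^2 - 4*w - 5) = (w - 2)*(w + 1)*(w + 2)*(w - 5)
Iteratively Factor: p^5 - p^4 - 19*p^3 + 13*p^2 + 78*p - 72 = (p + 3)*(p^4 - 4*p^3 - 7*p^2 + 34*p - 24) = (p + 3)^2*(p^3 - 7*p^2 + 14*p - 8) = (p - 2)*(p + 3)^2*(p^2 - 5*p + 4) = (p - 2)*(p - 1)*(p + 3)^2*(p - 4)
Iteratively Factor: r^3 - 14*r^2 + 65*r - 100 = (r - 4)*(r^2 - 10*r + 25) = (r - 5)*(r - 4)*(r - 5)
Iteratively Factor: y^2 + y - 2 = (y - 1)*(y + 2)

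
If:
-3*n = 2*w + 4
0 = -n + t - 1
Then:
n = -2*w/3 - 4/3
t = -2*w/3 - 1/3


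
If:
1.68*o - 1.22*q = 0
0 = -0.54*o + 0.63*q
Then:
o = 0.00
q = 0.00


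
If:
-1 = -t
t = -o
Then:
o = -1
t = 1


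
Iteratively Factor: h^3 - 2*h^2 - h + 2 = (h + 1)*(h^2 - 3*h + 2) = (h - 2)*(h + 1)*(h - 1)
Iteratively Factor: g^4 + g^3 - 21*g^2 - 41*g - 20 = (g + 4)*(g^3 - 3*g^2 - 9*g - 5) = (g + 1)*(g + 4)*(g^2 - 4*g - 5) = (g - 5)*(g + 1)*(g + 4)*(g + 1)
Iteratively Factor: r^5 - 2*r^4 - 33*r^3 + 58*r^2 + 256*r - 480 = (r + 4)*(r^4 - 6*r^3 - 9*r^2 + 94*r - 120) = (r + 4)^2*(r^3 - 10*r^2 + 31*r - 30) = (r - 2)*(r + 4)^2*(r^2 - 8*r + 15) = (r - 5)*(r - 2)*(r + 4)^2*(r - 3)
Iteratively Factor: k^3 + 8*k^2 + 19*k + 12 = (k + 3)*(k^2 + 5*k + 4) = (k + 1)*(k + 3)*(k + 4)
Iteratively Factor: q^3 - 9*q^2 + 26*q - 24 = (q - 3)*(q^2 - 6*q + 8) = (q - 3)*(q - 2)*(q - 4)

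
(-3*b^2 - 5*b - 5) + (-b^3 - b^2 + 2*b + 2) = -b^3 - 4*b^2 - 3*b - 3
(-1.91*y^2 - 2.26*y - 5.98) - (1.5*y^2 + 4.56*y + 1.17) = -3.41*y^2 - 6.82*y - 7.15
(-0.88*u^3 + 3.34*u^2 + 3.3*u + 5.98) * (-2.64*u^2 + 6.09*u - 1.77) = 2.3232*u^5 - 14.1768*u^4 + 13.1862*u^3 - 1.602*u^2 + 30.5772*u - 10.5846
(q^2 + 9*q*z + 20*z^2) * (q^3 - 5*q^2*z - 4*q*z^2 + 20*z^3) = q^5 + 4*q^4*z - 29*q^3*z^2 - 116*q^2*z^3 + 100*q*z^4 + 400*z^5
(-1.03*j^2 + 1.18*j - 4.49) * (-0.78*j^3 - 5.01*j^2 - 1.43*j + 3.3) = 0.8034*j^5 + 4.2399*j^4 - 0.936699999999999*j^3 + 17.4085*j^2 + 10.3147*j - 14.817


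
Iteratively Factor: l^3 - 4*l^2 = (l)*(l^2 - 4*l) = l^2*(l - 4)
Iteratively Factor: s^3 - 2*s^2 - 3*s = (s + 1)*(s^2 - 3*s) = (s - 3)*(s + 1)*(s)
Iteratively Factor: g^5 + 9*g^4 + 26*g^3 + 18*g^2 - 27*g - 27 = (g + 3)*(g^4 + 6*g^3 + 8*g^2 - 6*g - 9) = (g + 1)*(g + 3)*(g^3 + 5*g^2 + 3*g - 9) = (g + 1)*(g + 3)^2*(g^2 + 2*g - 3) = (g - 1)*(g + 1)*(g + 3)^2*(g + 3)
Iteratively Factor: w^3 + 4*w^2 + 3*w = (w + 1)*(w^2 + 3*w) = w*(w + 1)*(w + 3)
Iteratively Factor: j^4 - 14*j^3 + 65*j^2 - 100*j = (j - 5)*(j^3 - 9*j^2 + 20*j) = (j - 5)*(j - 4)*(j^2 - 5*j) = (j - 5)^2*(j - 4)*(j)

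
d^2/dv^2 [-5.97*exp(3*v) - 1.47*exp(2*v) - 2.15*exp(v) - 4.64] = (-53.73*exp(2*v) - 5.88*exp(v) - 2.15)*exp(v)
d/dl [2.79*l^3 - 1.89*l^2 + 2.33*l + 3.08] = 8.37*l^2 - 3.78*l + 2.33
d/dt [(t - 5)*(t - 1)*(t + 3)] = 3*t^2 - 6*t - 13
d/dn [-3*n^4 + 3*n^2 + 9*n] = -12*n^3 + 6*n + 9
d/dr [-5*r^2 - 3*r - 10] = -10*r - 3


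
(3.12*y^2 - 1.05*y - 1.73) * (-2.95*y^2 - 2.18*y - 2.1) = -9.204*y^4 - 3.7041*y^3 + 0.8405*y^2 + 5.9764*y + 3.633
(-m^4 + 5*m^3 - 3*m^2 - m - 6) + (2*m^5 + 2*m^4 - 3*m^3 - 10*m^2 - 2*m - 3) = 2*m^5 + m^4 + 2*m^3 - 13*m^2 - 3*m - 9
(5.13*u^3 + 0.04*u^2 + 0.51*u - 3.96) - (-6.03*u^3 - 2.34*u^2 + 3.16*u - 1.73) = 11.16*u^3 + 2.38*u^2 - 2.65*u - 2.23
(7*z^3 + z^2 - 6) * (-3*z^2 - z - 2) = -21*z^5 - 10*z^4 - 15*z^3 + 16*z^2 + 6*z + 12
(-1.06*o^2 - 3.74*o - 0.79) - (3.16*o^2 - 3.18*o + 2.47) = -4.22*o^2 - 0.56*o - 3.26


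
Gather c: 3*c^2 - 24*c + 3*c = 3*c^2 - 21*c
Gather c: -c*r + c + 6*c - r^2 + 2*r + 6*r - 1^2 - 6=c*(7 - r) - r^2 + 8*r - 7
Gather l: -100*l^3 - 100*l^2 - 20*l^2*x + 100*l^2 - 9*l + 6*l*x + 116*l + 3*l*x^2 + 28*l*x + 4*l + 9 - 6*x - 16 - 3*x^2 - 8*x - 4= -100*l^3 - 20*l^2*x + l*(3*x^2 + 34*x + 111) - 3*x^2 - 14*x - 11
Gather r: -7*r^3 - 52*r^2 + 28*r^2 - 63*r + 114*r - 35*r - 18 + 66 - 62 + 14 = -7*r^3 - 24*r^2 + 16*r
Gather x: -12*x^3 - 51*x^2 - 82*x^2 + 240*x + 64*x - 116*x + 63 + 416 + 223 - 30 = -12*x^3 - 133*x^2 + 188*x + 672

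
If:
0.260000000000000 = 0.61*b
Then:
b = 0.43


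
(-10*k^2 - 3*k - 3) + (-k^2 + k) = -11*k^2 - 2*k - 3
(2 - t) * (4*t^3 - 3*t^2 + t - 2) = -4*t^4 + 11*t^3 - 7*t^2 + 4*t - 4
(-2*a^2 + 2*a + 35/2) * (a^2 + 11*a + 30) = -2*a^4 - 20*a^3 - 41*a^2/2 + 505*a/2 + 525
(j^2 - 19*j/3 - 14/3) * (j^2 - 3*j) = j^4 - 28*j^3/3 + 43*j^2/3 + 14*j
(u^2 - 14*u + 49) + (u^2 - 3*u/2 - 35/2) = 2*u^2 - 31*u/2 + 63/2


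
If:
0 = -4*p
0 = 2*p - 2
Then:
No Solution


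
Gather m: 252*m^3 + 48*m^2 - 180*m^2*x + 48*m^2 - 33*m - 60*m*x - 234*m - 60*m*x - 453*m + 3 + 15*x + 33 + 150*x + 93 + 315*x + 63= 252*m^3 + m^2*(96 - 180*x) + m*(-120*x - 720) + 480*x + 192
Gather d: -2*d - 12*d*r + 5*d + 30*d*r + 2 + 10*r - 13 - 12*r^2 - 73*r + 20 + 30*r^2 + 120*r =d*(18*r + 3) + 18*r^2 + 57*r + 9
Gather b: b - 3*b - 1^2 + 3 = 2 - 2*b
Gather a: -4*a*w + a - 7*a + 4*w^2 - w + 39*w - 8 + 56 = a*(-4*w - 6) + 4*w^2 + 38*w + 48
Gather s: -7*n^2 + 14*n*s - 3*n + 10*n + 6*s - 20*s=-7*n^2 + 7*n + s*(14*n - 14)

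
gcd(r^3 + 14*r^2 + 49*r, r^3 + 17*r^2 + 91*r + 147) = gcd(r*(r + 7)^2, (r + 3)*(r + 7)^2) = r^2 + 14*r + 49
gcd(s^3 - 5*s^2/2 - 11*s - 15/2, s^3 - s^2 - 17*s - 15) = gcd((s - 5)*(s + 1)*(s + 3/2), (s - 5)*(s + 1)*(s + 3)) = s^2 - 4*s - 5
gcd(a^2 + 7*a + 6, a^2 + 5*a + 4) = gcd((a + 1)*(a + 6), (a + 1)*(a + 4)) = a + 1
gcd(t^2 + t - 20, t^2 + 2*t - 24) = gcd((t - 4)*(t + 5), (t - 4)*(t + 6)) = t - 4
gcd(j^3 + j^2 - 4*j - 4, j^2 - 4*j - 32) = 1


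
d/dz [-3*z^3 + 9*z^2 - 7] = 9*z*(2 - z)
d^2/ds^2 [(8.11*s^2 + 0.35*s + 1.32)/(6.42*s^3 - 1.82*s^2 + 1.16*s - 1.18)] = (668.530007999999*s^6 + 86.5544400000001*s^5 + 265.949784*s^4 + 644.7084*s^3 + 12.531336*s^2 + 38.768088*s + 21.425608)/(264.609288*s^9 - 225.041544*s^8 + 207.229896*s^7 - 233.258048*s^6 + 120.16896*s^5 - 71.799048*s^4 + 43.325816*s^3 - 12.365928*s^2 + 4.845552*s - 1.643032)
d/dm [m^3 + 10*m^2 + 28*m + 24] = 3*m^2 + 20*m + 28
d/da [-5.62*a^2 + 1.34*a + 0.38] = 1.34 - 11.24*a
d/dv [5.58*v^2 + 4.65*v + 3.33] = 11.16*v + 4.65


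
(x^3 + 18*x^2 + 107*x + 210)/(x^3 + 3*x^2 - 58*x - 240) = (x + 7)/(x - 8)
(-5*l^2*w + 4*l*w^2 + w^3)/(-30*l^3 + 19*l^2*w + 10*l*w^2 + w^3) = w/(6*l + w)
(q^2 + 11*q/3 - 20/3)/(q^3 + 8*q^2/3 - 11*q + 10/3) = (3*q - 4)/(3*q^2 - 7*q + 2)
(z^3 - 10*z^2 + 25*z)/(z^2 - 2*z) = (z^2 - 10*z + 25)/(z - 2)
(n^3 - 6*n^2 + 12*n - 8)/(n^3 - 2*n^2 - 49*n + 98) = (n^2 - 4*n + 4)/(n^2 - 49)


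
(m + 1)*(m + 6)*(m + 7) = m^3 + 14*m^2 + 55*m + 42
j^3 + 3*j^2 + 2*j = j*(j + 1)*(j + 2)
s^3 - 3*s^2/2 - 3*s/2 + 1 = (s - 2)*(s - 1/2)*(s + 1)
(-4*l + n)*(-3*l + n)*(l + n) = 12*l^3 + 5*l^2*n - 6*l*n^2 + n^3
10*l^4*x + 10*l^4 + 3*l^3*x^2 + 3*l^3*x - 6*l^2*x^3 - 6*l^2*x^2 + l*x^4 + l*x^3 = (-5*l + x)*(-2*l + x)*(l + x)*(l*x + l)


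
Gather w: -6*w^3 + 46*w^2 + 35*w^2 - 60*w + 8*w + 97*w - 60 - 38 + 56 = -6*w^3 + 81*w^2 + 45*w - 42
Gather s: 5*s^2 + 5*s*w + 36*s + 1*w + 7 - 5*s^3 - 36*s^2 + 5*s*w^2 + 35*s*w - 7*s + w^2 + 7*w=-5*s^3 - 31*s^2 + s*(5*w^2 + 40*w + 29) + w^2 + 8*w + 7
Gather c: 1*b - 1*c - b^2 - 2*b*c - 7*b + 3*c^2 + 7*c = -b^2 - 6*b + 3*c^2 + c*(6 - 2*b)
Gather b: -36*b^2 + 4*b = -36*b^2 + 4*b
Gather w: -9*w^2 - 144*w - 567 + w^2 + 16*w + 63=-8*w^2 - 128*w - 504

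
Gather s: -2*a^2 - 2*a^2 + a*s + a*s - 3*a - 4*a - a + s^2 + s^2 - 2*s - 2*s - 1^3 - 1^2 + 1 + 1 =-4*a^2 - 8*a + 2*s^2 + s*(2*a - 4)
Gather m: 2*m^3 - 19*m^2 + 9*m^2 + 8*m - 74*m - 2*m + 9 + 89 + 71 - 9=2*m^3 - 10*m^2 - 68*m + 160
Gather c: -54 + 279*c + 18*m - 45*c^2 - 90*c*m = -45*c^2 + c*(279 - 90*m) + 18*m - 54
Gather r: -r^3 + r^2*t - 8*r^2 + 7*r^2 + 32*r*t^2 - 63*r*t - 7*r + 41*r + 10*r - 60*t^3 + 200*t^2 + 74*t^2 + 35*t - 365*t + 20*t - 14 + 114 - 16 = -r^3 + r^2*(t - 1) + r*(32*t^2 - 63*t + 44) - 60*t^3 + 274*t^2 - 310*t + 84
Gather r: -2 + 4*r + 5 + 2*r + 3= 6*r + 6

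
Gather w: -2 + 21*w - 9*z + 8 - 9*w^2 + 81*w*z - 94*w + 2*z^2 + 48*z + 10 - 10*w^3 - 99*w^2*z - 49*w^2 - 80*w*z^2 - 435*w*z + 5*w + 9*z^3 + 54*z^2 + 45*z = -10*w^3 + w^2*(-99*z - 58) + w*(-80*z^2 - 354*z - 68) + 9*z^3 + 56*z^2 + 84*z + 16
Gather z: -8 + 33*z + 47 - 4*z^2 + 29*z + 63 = -4*z^2 + 62*z + 102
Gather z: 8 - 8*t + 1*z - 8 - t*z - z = -t*z - 8*t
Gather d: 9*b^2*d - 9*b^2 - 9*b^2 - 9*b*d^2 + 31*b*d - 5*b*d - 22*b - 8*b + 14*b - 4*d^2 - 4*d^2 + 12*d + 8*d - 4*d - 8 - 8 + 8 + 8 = -18*b^2 - 16*b + d^2*(-9*b - 8) + d*(9*b^2 + 26*b + 16)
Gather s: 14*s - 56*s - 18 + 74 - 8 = 48 - 42*s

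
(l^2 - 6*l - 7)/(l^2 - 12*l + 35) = (l + 1)/(l - 5)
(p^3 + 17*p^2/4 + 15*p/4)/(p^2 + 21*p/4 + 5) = p*(p + 3)/(p + 4)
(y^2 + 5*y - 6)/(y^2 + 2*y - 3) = (y + 6)/(y + 3)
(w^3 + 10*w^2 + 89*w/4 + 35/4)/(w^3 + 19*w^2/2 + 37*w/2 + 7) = (w + 5/2)/(w + 2)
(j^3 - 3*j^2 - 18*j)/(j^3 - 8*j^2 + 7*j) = (j^2 - 3*j - 18)/(j^2 - 8*j + 7)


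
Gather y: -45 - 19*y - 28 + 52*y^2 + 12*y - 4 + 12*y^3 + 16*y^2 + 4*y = 12*y^3 + 68*y^2 - 3*y - 77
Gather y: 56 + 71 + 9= 136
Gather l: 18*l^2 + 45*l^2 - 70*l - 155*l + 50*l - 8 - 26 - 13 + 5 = 63*l^2 - 175*l - 42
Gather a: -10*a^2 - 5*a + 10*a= -10*a^2 + 5*a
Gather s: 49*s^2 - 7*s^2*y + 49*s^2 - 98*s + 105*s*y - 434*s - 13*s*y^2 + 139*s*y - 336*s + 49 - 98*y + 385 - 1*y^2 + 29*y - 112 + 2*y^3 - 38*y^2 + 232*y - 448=s^2*(98 - 7*y) + s*(-13*y^2 + 244*y - 868) + 2*y^3 - 39*y^2 + 163*y - 126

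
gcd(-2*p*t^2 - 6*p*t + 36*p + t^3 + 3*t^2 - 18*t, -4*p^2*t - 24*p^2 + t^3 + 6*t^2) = 2*p*t + 12*p - t^2 - 6*t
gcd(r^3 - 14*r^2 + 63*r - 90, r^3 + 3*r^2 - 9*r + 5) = 1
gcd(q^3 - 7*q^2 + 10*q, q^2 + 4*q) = q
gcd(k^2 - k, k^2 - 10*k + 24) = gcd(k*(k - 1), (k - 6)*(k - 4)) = 1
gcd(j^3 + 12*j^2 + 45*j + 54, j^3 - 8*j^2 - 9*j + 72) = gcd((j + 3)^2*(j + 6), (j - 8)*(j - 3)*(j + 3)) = j + 3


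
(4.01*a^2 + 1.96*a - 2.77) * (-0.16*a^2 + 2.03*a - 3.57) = -0.6416*a^4 + 7.8267*a^3 - 9.8937*a^2 - 12.6203*a + 9.8889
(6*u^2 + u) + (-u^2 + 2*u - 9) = 5*u^2 + 3*u - 9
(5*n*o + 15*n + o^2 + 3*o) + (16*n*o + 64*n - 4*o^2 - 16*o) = 21*n*o + 79*n - 3*o^2 - 13*o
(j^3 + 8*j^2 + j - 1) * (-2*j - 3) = -2*j^4 - 19*j^3 - 26*j^2 - j + 3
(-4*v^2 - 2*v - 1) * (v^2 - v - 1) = -4*v^4 + 2*v^3 + 5*v^2 + 3*v + 1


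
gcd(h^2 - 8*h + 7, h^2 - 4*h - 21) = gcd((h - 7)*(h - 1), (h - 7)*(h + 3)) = h - 7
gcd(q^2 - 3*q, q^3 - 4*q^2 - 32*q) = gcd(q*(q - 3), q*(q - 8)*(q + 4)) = q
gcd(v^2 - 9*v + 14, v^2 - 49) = v - 7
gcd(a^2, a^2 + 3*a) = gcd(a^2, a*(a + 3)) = a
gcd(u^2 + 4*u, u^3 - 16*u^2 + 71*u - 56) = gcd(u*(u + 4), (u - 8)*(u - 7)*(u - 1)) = 1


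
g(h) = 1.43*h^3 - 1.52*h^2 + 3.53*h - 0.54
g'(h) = 4.29*h^2 - 3.04*h + 3.53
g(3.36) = 48.40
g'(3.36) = 41.75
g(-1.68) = -17.54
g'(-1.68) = 20.75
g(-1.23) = -9.84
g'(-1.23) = 13.76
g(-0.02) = -0.61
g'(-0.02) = 3.59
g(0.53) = 1.12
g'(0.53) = 3.12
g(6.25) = 311.27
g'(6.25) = 152.11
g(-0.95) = -6.49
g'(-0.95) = 10.29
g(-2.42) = -38.25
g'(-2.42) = 36.01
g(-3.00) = -63.42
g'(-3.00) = 51.26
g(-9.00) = -1197.90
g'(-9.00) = 378.38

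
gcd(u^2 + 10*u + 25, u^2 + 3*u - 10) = u + 5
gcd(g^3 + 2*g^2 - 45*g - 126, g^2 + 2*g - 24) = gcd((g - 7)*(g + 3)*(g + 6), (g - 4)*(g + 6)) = g + 6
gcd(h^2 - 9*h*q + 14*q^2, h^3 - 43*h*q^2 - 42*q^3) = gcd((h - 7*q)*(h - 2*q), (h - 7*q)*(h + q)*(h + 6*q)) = -h + 7*q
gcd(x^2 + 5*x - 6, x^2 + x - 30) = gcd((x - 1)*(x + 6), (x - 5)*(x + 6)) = x + 6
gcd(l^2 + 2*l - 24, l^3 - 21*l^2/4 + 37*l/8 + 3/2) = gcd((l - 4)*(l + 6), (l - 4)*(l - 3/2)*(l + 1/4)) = l - 4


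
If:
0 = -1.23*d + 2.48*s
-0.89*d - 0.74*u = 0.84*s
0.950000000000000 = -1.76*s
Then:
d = -1.09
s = -0.54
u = 1.92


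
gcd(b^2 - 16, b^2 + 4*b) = b + 4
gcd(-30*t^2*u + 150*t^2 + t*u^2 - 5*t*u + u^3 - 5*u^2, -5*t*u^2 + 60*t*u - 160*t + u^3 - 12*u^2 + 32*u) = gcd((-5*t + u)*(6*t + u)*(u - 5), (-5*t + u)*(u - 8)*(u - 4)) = 5*t - u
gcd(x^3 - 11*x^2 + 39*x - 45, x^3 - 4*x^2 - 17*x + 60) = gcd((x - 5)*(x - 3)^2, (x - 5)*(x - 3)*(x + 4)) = x^2 - 8*x + 15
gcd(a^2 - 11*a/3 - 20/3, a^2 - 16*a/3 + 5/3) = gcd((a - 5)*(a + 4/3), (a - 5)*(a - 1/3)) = a - 5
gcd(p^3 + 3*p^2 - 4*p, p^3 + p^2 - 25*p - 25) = 1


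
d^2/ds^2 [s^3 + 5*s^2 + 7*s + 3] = 6*s + 10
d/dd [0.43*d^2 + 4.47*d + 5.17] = 0.86*d + 4.47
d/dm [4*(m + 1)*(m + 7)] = 8*m + 32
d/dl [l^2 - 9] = 2*l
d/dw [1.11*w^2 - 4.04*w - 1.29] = 2.22*w - 4.04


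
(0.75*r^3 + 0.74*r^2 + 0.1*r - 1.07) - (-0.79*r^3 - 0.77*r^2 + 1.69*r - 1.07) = 1.54*r^3 + 1.51*r^2 - 1.59*r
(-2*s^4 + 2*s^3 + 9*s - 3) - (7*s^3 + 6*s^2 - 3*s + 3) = -2*s^4 - 5*s^3 - 6*s^2 + 12*s - 6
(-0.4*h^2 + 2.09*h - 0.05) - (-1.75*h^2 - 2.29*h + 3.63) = 1.35*h^2 + 4.38*h - 3.68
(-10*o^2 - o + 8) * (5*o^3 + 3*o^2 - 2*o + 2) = -50*o^5 - 35*o^4 + 57*o^3 + 6*o^2 - 18*o + 16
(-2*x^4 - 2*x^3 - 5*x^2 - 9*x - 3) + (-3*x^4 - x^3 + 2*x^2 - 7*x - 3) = -5*x^4 - 3*x^3 - 3*x^2 - 16*x - 6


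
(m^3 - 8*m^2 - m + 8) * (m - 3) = m^4 - 11*m^3 + 23*m^2 + 11*m - 24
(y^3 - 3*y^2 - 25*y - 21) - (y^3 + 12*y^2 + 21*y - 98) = -15*y^2 - 46*y + 77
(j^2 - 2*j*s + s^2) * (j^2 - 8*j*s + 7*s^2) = j^4 - 10*j^3*s + 24*j^2*s^2 - 22*j*s^3 + 7*s^4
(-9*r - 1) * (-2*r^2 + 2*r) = 18*r^3 - 16*r^2 - 2*r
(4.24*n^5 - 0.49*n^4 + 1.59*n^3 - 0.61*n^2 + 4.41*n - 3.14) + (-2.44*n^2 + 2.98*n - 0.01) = 4.24*n^5 - 0.49*n^4 + 1.59*n^3 - 3.05*n^2 + 7.39*n - 3.15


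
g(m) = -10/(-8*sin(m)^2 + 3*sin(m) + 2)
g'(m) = -10*(16*sin(m)*cos(m) - 3*cos(m))/(-8*sin(m)^2 + 3*sin(m) + 2)^2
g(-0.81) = 2.29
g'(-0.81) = 5.27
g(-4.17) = 7.70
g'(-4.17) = 32.74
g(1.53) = 3.35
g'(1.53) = -0.59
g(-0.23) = -11.11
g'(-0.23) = 79.86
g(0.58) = -8.06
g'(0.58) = -31.31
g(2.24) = 17.60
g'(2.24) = 183.44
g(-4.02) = 23.22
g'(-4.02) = 320.70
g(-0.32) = -37.78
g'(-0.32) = 1088.43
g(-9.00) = 16.80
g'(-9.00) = -246.84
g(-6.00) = -4.52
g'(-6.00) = -2.88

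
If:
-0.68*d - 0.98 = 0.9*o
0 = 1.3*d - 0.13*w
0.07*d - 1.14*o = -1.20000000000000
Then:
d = -2.62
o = 0.89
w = -26.21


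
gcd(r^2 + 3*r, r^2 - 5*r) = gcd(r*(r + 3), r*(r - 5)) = r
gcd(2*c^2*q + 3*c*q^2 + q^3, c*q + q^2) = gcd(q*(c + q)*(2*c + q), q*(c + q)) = c*q + q^2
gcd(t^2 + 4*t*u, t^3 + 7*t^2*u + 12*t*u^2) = t^2 + 4*t*u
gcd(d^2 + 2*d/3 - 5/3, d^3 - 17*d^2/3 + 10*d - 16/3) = d - 1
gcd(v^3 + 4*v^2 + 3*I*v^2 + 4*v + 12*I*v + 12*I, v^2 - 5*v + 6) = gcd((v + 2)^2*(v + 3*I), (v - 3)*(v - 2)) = 1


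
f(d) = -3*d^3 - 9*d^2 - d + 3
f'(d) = -9*d^2 - 18*d - 1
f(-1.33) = -4.53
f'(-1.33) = 7.02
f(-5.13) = 176.29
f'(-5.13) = -145.51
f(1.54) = -30.84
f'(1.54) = -50.06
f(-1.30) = -4.32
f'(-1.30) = 7.19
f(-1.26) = -4.03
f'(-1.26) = 7.39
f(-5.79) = 289.39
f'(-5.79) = -198.50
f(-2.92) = 3.87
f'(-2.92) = -25.18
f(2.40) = -92.71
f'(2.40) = -96.04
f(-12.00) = 3903.00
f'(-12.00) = -1081.00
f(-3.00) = 6.00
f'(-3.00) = -28.00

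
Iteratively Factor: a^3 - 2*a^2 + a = (a - 1)*(a^2 - a) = a*(a - 1)*(a - 1)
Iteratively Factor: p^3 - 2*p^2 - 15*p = (p)*(p^2 - 2*p - 15) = p*(p + 3)*(p - 5)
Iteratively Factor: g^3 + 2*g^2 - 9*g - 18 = (g - 3)*(g^2 + 5*g + 6) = (g - 3)*(g + 3)*(g + 2)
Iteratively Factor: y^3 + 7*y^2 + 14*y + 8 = (y + 1)*(y^2 + 6*y + 8) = (y + 1)*(y + 2)*(y + 4)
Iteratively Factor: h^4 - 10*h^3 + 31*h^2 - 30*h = (h)*(h^3 - 10*h^2 + 31*h - 30) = h*(h - 2)*(h^2 - 8*h + 15) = h*(h - 3)*(h - 2)*(h - 5)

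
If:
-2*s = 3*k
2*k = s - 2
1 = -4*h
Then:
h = -1/4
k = -4/7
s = 6/7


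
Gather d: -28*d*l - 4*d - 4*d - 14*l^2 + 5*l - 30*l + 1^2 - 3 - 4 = d*(-28*l - 8) - 14*l^2 - 25*l - 6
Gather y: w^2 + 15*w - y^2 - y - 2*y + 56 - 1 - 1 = w^2 + 15*w - y^2 - 3*y + 54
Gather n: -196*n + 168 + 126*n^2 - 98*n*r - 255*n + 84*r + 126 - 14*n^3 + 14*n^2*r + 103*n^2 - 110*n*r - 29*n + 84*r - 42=-14*n^3 + n^2*(14*r + 229) + n*(-208*r - 480) + 168*r + 252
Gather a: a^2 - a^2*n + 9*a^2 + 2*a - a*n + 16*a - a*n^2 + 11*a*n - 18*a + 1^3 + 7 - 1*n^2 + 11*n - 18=a^2*(10 - n) + a*(-n^2 + 10*n) - n^2 + 11*n - 10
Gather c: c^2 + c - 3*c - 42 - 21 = c^2 - 2*c - 63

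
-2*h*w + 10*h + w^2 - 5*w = (-2*h + w)*(w - 5)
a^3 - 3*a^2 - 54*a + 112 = (a - 8)*(a - 2)*(a + 7)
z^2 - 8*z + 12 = (z - 6)*(z - 2)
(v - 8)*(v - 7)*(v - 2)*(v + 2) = v^4 - 15*v^3 + 52*v^2 + 60*v - 224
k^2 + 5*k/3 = k*(k + 5/3)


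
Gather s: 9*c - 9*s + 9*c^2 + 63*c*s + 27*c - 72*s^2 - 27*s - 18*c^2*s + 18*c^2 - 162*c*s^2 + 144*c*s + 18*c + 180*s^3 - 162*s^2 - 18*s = 27*c^2 + 54*c + 180*s^3 + s^2*(-162*c - 234) + s*(-18*c^2 + 207*c - 54)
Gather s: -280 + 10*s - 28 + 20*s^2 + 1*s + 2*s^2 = 22*s^2 + 11*s - 308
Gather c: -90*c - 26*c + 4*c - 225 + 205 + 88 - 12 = 56 - 112*c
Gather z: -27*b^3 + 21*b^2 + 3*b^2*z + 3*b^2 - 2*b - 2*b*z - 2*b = -27*b^3 + 24*b^2 - 4*b + z*(3*b^2 - 2*b)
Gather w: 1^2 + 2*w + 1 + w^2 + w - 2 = w^2 + 3*w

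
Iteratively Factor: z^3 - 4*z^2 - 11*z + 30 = (z + 3)*(z^2 - 7*z + 10) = (z - 2)*(z + 3)*(z - 5)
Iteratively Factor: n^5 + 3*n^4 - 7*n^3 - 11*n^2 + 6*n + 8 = (n + 1)*(n^4 + 2*n^3 - 9*n^2 - 2*n + 8) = (n - 2)*(n + 1)*(n^3 + 4*n^2 - n - 4) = (n - 2)*(n - 1)*(n + 1)*(n^2 + 5*n + 4) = (n - 2)*(n - 1)*(n + 1)*(n + 4)*(n + 1)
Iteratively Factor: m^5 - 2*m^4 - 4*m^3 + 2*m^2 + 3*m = (m - 1)*(m^4 - m^3 - 5*m^2 - 3*m) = (m - 3)*(m - 1)*(m^3 + 2*m^2 + m) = m*(m - 3)*(m - 1)*(m^2 + 2*m + 1) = m*(m - 3)*(m - 1)*(m + 1)*(m + 1)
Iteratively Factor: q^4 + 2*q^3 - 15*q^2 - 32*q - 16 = (q + 1)*(q^3 + q^2 - 16*q - 16) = (q + 1)^2*(q^2 - 16) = (q - 4)*(q + 1)^2*(q + 4)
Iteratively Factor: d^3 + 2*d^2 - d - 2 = (d + 2)*(d^2 - 1) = (d + 1)*(d + 2)*(d - 1)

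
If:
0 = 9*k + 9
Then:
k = -1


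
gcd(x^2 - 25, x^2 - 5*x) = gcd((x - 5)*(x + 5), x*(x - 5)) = x - 5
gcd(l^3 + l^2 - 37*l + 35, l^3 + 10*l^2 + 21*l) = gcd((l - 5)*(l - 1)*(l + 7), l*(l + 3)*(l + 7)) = l + 7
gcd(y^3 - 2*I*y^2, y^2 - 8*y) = y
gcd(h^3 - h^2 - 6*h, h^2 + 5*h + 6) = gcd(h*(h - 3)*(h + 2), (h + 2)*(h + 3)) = h + 2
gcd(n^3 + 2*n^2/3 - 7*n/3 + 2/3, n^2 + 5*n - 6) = n - 1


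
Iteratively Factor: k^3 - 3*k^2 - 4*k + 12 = (k + 2)*(k^2 - 5*k + 6) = (k - 3)*(k + 2)*(k - 2)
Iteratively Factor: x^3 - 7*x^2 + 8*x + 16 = (x + 1)*(x^2 - 8*x + 16) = (x - 4)*(x + 1)*(x - 4)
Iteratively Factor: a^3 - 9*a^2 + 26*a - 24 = (a - 2)*(a^2 - 7*a + 12) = (a - 3)*(a - 2)*(a - 4)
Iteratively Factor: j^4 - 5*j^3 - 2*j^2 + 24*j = (j)*(j^3 - 5*j^2 - 2*j + 24) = j*(j - 3)*(j^2 - 2*j - 8) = j*(j - 4)*(j - 3)*(j + 2)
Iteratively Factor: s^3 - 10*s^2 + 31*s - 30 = (s - 2)*(s^2 - 8*s + 15) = (s - 3)*(s - 2)*(s - 5)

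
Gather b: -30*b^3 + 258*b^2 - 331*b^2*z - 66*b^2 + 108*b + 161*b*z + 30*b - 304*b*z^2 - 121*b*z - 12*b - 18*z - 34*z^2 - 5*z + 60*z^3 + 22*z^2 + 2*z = -30*b^3 + b^2*(192 - 331*z) + b*(-304*z^2 + 40*z + 126) + 60*z^3 - 12*z^2 - 21*z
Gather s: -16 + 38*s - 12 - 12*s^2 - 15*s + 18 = -12*s^2 + 23*s - 10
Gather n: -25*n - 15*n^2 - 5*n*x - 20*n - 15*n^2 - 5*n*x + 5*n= -30*n^2 + n*(-10*x - 40)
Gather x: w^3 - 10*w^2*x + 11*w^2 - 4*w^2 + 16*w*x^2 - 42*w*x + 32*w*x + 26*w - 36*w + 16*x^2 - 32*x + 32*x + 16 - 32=w^3 + 7*w^2 - 10*w + x^2*(16*w + 16) + x*(-10*w^2 - 10*w) - 16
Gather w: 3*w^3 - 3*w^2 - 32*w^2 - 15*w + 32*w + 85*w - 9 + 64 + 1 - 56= 3*w^3 - 35*w^2 + 102*w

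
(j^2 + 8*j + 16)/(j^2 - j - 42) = (j^2 + 8*j + 16)/(j^2 - j - 42)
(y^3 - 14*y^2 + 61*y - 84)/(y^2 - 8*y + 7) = (y^2 - 7*y + 12)/(y - 1)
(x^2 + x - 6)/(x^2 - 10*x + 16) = (x + 3)/(x - 8)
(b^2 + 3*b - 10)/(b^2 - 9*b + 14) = (b + 5)/(b - 7)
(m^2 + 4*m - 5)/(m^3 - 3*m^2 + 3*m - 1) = (m + 5)/(m^2 - 2*m + 1)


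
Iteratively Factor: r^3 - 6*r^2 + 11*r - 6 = (r - 1)*(r^2 - 5*r + 6) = (r - 2)*(r - 1)*(r - 3)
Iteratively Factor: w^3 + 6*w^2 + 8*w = (w)*(w^2 + 6*w + 8) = w*(w + 2)*(w + 4)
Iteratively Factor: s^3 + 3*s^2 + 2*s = (s + 2)*(s^2 + s) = s*(s + 2)*(s + 1)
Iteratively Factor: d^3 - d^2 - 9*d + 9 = (d + 3)*(d^2 - 4*d + 3) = (d - 1)*(d + 3)*(d - 3)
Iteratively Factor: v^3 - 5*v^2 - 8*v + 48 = (v - 4)*(v^2 - v - 12) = (v - 4)^2*(v + 3)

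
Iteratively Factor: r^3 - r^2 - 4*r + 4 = (r - 2)*(r^2 + r - 2) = (r - 2)*(r - 1)*(r + 2)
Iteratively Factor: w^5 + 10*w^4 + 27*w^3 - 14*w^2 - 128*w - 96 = (w + 1)*(w^4 + 9*w^3 + 18*w^2 - 32*w - 96) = (w + 1)*(w + 3)*(w^3 + 6*w^2 - 32) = (w - 2)*(w + 1)*(w + 3)*(w^2 + 8*w + 16) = (w - 2)*(w + 1)*(w + 3)*(w + 4)*(w + 4)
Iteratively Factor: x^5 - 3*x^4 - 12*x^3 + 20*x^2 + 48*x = (x + 2)*(x^4 - 5*x^3 - 2*x^2 + 24*x) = (x + 2)^2*(x^3 - 7*x^2 + 12*x) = x*(x + 2)^2*(x^2 - 7*x + 12) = x*(x - 4)*(x + 2)^2*(x - 3)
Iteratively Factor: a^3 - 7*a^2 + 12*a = (a - 4)*(a^2 - 3*a) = (a - 4)*(a - 3)*(a)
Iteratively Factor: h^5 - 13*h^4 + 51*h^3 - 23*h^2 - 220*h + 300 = (h - 5)*(h^4 - 8*h^3 + 11*h^2 + 32*h - 60) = (h - 5)*(h + 2)*(h^3 - 10*h^2 + 31*h - 30) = (h - 5)*(h - 2)*(h + 2)*(h^2 - 8*h + 15) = (h - 5)^2*(h - 2)*(h + 2)*(h - 3)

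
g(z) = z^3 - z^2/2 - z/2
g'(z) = 3*z^2 - z - 1/2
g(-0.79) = -0.41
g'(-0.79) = 2.16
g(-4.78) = -118.25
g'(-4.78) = 72.83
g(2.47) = 10.78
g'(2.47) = 15.33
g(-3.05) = -31.50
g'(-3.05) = 30.46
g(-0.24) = 0.08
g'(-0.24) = -0.09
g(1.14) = 0.26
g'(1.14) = 2.26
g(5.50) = 148.50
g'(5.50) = 84.75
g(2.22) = 7.37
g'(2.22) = 12.07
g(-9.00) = -765.00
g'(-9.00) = 251.50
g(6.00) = 195.00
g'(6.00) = 101.50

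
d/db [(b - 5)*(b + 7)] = 2*b + 2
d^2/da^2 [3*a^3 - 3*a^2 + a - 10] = 18*a - 6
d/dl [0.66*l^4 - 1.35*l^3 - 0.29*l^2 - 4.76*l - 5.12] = 2.64*l^3 - 4.05*l^2 - 0.58*l - 4.76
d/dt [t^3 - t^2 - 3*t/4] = 3*t^2 - 2*t - 3/4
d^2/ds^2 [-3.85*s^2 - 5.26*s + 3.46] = -7.70000000000000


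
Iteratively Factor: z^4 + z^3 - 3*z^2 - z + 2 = (z - 1)*(z^3 + 2*z^2 - z - 2) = (z - 1)*(z + 1)*(z^2 + z - 2) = (z - 1)^2*(z + 1)*(z + 2)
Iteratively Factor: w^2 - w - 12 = (w + 3)*(w - 4)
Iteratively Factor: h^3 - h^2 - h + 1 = (h - 1)*(h^2 - 1) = (h - 1)^2*(h + 1)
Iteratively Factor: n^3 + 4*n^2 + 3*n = (n + 1)*(n^2 + 3*n) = n*(n + 1)*(n + 3)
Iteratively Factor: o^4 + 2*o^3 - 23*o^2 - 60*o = (o + 3)*(o^3 - o^2 - 20*o) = (o - 5)*(o + 3)*(o^2 + 4*o) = o*(o - 5)*(o + 3)*(o + 4)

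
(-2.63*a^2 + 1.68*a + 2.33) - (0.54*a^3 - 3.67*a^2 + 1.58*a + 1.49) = -0.54*a^3 + 1.04*a^2 + 0.0999999999999999*a + 0.84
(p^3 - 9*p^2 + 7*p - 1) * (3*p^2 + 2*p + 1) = 3*p^5 - 25*p^4 + 4*p^3 + 2*p^2 + 5*p - 1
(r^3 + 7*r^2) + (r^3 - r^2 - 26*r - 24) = 2*r^3 + 6*r^2 - 26*r - 24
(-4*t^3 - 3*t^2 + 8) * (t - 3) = -4*t^4 + 9*t^3 + 9*t^2 + 8*t - 24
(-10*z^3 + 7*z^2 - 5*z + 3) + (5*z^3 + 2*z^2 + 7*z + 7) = -5*z^3 + 9*z^2 + 2*z + 10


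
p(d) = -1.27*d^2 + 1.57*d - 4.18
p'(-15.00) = 39.67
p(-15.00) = -313.48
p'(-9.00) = 24.43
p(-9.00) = -121.18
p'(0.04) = 1.47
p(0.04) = -4.12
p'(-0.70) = 3.35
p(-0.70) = -5.90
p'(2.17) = -3.94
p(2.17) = -6.75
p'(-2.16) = 7.06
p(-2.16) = -13.50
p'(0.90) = -0.72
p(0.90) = -3.80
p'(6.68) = -15.40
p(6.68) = -50.36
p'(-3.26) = 9.85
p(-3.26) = -22.80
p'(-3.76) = 11.12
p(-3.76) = -28.04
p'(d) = 1.57 - 2.54*d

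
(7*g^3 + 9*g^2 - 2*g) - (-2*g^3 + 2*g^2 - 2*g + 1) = 9*g^3 + 7*g^2 - 1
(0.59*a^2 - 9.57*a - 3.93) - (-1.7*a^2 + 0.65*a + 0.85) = 2.29*a^2 - 10.22*a - 4.78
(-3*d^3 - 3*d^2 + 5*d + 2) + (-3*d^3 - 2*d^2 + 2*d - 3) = -6*d^3 - 5*d^2 + 7*d - 1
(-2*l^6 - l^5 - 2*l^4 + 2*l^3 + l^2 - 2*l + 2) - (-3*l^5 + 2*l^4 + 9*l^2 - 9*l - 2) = -2*l^6 + 2*l^5 - 4*l^4 + 2*l^3 - 8*l^2 + 7*l + 4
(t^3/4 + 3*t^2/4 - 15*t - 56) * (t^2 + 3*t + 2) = t^5/4 + 3*t^4/2 - 49*t^3/4 - 199*t^2/2 - 198*t - 112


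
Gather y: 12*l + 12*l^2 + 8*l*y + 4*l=12*l^2 + 8*l*y + 16*l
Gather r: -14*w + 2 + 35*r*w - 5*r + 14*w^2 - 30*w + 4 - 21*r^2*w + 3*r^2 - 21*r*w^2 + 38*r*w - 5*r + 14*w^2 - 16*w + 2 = r^2*(3 - 21*w) + r*(-21*w^2 + 73*w - 10) + 28*w^2 - 60*w + 8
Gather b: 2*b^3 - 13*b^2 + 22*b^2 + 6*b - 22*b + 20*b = 2*b^3 + 9*b^2 + 4*b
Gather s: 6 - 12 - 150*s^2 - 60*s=-150*s^2 - 60*s - 6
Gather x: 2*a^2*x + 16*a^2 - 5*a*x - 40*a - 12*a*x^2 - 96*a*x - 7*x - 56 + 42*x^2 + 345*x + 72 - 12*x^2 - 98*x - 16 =16*a^2 - 40*a + x^2*(30 - 12*a) + x*(2*a^2 - 101*a + 240)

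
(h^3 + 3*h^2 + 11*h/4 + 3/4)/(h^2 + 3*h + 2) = (h^2 + 2*h + 3/4)/(h + 2)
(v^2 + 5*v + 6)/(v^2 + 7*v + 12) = (v + 2)/(v + 4)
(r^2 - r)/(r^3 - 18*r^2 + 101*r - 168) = r*(r - 1)/(r^3 - 18*r^2 + 101*r - 168)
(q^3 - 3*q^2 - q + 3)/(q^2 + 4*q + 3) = (q^2 - 4*q + 3)/(q + 3)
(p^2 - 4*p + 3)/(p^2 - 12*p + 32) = (p^2 - 4*p + 3)/(p^2 - 12*p + 32)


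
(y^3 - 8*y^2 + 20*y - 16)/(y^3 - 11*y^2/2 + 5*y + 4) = 2*(y - 2)/(2*y + 1)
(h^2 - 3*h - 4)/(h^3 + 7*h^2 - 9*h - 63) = (h^2 - 3*h - 4)/(h^3 + 7*h^2 - 9*h - 63)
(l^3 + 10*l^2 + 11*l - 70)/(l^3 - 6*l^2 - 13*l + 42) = (l^2 + 12*l + 35)/(l^2 - 4*l - 21)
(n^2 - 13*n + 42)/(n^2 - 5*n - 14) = (n - 6)/(n + 2)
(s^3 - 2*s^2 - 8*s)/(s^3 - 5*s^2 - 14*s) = (s - 4)/(s - 7)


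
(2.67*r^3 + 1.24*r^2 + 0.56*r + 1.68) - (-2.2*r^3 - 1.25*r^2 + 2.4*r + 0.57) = 4.87*r^3 + 2.49*r^2 - 1.84*r + 1.11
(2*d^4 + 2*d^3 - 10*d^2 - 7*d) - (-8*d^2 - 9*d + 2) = 2*d^4 + 2*d^3 - 2*d^2 + 2*d - 2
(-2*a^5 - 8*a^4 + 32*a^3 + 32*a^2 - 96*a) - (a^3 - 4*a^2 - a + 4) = -2*a^5 - 8*a^4 + 31*a^3 + 36*a^2 - 95*a - 4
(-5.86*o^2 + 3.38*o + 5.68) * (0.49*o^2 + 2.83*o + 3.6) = -2.8714*o^4 - 14.9276*o^3 - 8.7474*o^2 + 28.2424*o + 20.448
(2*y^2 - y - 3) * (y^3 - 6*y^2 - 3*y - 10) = 2*y^5 - 13*y^4 - 3*y^3 + y^2 + 19*y + 30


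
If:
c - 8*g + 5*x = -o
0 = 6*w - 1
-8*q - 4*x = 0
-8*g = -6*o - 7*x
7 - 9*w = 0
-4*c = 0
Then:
No Solution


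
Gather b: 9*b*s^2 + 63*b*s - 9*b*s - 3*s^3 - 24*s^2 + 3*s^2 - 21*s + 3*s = b*(9*s^2 + 54*s) - 3*s^3 - 21*s^2 - 18*s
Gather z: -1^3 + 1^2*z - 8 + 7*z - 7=8*z - 16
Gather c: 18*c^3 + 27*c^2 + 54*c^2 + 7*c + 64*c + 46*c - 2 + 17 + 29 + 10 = 18*c^3 + 81*c^2 + 117*c + 54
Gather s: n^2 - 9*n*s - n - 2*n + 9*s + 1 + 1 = n^2 - 3*n + s*(9 - 9*n) + 2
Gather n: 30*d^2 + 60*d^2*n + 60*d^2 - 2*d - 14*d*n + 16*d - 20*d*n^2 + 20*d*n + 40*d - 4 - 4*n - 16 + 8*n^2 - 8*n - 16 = 90*d^2 + 54*d + n^2*(8 - 20*d) + n*(60*d^2 + 6*d - 12) - 36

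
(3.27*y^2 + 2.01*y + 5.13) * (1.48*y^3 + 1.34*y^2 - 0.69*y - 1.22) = 4.8396*y^5 + 7.3566*y^4 + 8.0295*y^3 + 1.4979*y^2 - 5.9919*y - 6.2586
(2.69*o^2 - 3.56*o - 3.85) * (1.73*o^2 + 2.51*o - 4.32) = 4.6537*o^4 + 0.593099999999999*o^3 - 27.2169*o^2 + 5.7157*o + 16.632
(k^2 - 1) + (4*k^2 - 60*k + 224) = 5*k^2 - 60*k + 223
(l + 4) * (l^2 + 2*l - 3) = l^3 + 6*l^2 + 5*l - 12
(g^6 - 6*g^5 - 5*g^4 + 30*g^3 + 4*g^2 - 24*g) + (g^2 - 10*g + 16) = g^6 - 6*g^5 - 5*g^4 + 30*g^3 + 5*g^2 - 34*g + 16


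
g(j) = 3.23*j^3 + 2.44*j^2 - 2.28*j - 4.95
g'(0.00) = -2.28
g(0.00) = -4.95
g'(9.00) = 826.53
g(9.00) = 2526.84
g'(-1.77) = 19.44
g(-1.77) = -11.18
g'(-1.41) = 10.10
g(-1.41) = -5.94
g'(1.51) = 27.18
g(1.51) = 8.29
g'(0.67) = 5.34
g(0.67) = -4.41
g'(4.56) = 221.46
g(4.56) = 341.65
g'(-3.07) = 74.07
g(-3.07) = -68.41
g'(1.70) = 34.02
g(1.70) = 14.09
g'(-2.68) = 54.24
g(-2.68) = -43.49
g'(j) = 9.69*j^2 + 4.88*j - 2.28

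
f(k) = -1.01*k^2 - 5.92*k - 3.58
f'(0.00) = -5.92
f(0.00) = -3.58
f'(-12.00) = 18.32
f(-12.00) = -77.98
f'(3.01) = -12.00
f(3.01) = -30.55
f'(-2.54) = -0.79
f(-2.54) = 4.94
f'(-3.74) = 1.63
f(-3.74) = 4.43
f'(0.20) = -6.32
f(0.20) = -4.80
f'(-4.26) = 2.69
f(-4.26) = 3.31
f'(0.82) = -7.58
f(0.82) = -9.11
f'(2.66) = -11.29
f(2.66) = -26.47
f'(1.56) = -9.07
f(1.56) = -15.27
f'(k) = -2.02*k - 5.92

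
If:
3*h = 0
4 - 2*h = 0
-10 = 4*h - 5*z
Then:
No Solution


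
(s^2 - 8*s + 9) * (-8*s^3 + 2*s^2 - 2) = -8*s^5 + 66*s^4 - 88*s^3 + 16*s^2 + 16*s - 18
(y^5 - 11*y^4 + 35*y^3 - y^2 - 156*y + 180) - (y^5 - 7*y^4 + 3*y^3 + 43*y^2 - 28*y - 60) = -4*y^4 + 32*y^3 - 44*y^2 - 128*y + 240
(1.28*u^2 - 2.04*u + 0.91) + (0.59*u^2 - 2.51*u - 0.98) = 1.87*u^2 - 4.55*u - 0.07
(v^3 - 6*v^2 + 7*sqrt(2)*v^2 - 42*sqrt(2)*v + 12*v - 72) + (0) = v^3 - 6*v^2 + 7*sqrt(2)*v^2 - 42*sqrt(2)*v + 12*v - 72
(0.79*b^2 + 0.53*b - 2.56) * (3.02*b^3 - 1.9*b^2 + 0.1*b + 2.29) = 2.3858*b^5 + 0.0996000000000001*b^4 - 8.6592*b^3 + 6.7261*b^2 + 0.9577*b - 5.8624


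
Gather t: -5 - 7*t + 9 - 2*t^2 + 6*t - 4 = -2*t^2 - t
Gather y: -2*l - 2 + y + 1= -2*l + y - 1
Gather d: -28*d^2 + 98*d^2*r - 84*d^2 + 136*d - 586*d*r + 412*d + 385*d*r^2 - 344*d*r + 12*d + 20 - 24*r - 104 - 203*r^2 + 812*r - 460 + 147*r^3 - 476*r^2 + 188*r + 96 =d^2*(98*r - 112) + d*(385*r^2 - 930*r + 560) + 147*r^3 - 679*r^2 + 976*r - 448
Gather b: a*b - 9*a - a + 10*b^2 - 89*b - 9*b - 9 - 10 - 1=-10*a + 10*b^2 + b*(a - 98) - 20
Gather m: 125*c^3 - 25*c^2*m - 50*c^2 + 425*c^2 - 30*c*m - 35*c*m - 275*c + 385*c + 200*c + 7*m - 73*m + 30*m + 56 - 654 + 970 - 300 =125*c^3 + 375*c^2 + 310*c + m*(-25*c^2 - 65*c - 36) + 72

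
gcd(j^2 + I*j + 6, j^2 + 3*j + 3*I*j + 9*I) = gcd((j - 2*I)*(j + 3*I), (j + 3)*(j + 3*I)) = j + 3*I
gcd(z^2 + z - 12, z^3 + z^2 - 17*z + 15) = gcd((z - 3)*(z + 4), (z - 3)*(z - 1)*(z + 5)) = z - 3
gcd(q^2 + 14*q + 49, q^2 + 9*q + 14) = q + 7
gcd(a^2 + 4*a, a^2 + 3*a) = a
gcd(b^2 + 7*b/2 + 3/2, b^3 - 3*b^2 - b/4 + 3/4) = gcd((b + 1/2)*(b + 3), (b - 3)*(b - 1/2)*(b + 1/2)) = b + 1/2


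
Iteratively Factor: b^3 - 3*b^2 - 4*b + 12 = (b - 2)*(b^2 - b - 6) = (b - 3)*(b - 2)*(b + 2)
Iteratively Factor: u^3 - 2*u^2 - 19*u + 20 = (u - 1)*(u^2 - u - 20) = (u - 1)*(u + 4)*(u - 5)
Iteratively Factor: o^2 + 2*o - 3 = (o + 3)*(o - 1)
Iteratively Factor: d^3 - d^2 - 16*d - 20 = (d + 2)*(d^2 - 3*d - 10) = (d + 2)^2*(d - 5)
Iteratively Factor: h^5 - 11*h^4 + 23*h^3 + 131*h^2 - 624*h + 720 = (h - 4)*(h^4 - 7*h^3 - 5*h^2 + 111*h - 180) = (h - 4)*(h - 3)*(h^3 - 4*h^2 - 17*h + 60) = (h - 5)*(h - 4)*(h - 3)*(h^2 + h - 12) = (h - 5)*(h - 4)*(h - 3)*(h + 4)*(h - 3)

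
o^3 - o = o*(o - 1)*(o + 1)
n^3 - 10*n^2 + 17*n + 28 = (n - 7)*(n - 4)*(n + 1)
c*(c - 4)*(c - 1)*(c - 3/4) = c^4 - 23*c^3/4 + 31*c^2/4 - 3*c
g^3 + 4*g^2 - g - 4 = (g - 1)*(g + 1)*(g + 4)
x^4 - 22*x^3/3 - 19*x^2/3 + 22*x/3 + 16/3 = (x - 8)*(x - 1)*(x + 2/3)*(x + 1)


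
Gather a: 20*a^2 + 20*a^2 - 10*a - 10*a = 40*a^2 - 20*a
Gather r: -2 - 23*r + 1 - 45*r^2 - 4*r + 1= -45*r^2 - 27*r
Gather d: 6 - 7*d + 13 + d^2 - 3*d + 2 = d^2 - 10*d + 21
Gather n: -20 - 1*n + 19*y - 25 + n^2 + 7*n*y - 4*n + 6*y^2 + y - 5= n^2 + n*(7*y - 5) + 6*y^2 + 20*y - 50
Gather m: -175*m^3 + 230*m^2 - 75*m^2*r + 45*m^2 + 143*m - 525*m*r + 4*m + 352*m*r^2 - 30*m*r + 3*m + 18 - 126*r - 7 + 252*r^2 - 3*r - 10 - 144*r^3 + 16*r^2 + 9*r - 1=-175*m^3 + m^2*(275 - 75*r) + m*(352*r^2 - 555*r + 150) - 144*r^3 + 268*r^2 - 120*r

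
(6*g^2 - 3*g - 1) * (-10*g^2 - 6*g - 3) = -60*g^4 - 6*g^3 + 10*g^2 + 15*g + 3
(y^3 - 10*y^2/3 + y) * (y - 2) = y^4 - 16*y^3/3 + 23*y^2/3 - 2*y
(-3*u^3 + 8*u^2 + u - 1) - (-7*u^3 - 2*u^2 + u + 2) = 4*u^3 + 10*u^2 - 3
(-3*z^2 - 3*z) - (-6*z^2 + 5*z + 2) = 3*z^2 - 8*z - 2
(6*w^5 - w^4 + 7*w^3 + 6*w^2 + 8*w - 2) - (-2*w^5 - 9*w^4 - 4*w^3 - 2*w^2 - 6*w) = 8*w^5 + 8*w^4 + 11*w^3 + 8*w^2 + 14*w - 2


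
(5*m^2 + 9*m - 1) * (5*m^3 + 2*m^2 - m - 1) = 25*m^5 + 55*m^4 + 8*m^3 - 16*m^2 - 8*m + 1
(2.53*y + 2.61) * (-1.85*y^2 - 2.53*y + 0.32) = -4.6805*y^3 - 11.2294*y^2 - 5.7937*y + 0.8352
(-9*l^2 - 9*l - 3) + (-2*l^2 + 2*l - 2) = -11*l^2 - 7*l - 5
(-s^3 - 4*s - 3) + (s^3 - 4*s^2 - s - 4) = -4*s^2 - 5*s - 7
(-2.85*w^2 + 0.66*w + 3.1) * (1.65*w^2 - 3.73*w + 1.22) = -4.7025*w^4 + 11.7195*w^3 - 0.8238*w^2 - 10.7578*w + 3.782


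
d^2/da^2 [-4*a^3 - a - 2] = -24*a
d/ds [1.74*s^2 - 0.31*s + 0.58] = 3.48*s - 0.31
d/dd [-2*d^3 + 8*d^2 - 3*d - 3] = -6*d^2 + 16*d - 3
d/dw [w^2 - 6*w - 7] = 2*w - 6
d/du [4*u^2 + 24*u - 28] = 8*u + 24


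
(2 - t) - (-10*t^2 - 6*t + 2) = 10*t^2 + 5*t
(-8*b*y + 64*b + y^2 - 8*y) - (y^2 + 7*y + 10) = -8*b*y + 64*b - 15*y - 10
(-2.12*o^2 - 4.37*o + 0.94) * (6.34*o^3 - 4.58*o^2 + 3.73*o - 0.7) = -13.4408*o^5 - 17.9962*o^4 + 18.0666*o^3 - 19.1213*o^2 + 6.5652*o - 0.658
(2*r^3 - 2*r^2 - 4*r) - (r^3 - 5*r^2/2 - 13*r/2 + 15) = r^3 + r^2/2 + 5*r/2 - 15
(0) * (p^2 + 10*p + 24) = 0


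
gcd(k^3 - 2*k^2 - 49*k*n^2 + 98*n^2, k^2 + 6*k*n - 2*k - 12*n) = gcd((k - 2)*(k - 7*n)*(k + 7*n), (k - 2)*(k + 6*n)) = k - 2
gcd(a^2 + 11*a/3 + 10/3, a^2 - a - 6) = a + 2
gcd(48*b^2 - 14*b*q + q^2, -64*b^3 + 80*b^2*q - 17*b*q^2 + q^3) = -8*b + q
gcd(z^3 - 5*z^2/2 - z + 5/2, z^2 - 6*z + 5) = z - 1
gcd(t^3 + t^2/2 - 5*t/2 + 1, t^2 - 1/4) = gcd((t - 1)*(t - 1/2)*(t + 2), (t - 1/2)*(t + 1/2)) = t - 1/2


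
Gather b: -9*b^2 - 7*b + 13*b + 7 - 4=-9*b^2 + 6*b + 3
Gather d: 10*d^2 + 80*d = 10*d^2 + 80*d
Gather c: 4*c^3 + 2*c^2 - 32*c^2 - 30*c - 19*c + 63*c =4*c^3 - 30*c^2 + 14*c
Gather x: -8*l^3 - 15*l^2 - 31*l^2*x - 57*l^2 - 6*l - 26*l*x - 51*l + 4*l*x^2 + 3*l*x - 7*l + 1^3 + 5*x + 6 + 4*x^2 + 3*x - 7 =-8*l^3 - 72*l^2 - 64*l + x^2*(4*l + 4) + x*(-31*l^2 - 23*l + 8)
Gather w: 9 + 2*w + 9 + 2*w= 4*w + 18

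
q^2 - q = q*(q - 1)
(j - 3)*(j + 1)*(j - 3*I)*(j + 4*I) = j^4 - 2*j^3 + I*j^3 + 9*j^2 - 2*I*j^2 - 24*j - 3*I*j - 36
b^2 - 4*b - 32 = (b - 8)*(b + 4)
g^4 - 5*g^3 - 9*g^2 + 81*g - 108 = (g - 3)^3*(g + 4)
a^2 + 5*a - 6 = (a - 1)*(a + 6)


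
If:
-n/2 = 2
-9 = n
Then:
No Solution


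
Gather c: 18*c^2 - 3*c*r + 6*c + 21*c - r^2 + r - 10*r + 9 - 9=18*c^2 + c*(27 - 3*r) - r^2 - 9*r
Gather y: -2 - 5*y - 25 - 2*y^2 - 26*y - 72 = -2*y^2 - 31*y - 99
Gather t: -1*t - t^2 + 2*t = -t^2 + t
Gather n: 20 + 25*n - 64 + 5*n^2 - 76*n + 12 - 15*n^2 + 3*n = -10*n^2 - 48*n - 32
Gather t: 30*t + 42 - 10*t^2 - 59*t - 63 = -10*t^2 - 29*t - 21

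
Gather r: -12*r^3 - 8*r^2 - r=-12*r^3 - 8*r^2 - r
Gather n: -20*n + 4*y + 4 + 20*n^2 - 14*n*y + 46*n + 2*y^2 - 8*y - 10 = 20*n^2 + n*(26 - 14*y) + 2*y^2 - 4*y - 6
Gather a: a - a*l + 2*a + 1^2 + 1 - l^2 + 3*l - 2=a*(3 - l) - l^2 + 3*l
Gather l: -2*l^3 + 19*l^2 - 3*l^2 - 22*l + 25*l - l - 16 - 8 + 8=-2*l^3 + 16*l^2 + 2*l - 16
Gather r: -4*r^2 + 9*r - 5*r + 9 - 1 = -4*r^2 + 4*r + 8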